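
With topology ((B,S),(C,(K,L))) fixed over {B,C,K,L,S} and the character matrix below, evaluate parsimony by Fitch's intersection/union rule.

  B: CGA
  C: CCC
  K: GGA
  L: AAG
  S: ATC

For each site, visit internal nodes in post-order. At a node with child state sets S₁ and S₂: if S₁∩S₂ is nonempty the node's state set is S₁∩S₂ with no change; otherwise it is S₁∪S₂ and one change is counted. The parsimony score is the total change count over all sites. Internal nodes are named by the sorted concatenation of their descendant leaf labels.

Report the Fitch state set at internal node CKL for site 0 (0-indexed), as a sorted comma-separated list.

A,C,G

site 0, node BS: B={C} ∪ S={A} → {A,C} (+1)
site 0, node KL: K={G} ∪ L={A} → {A,G} (+1)
site 0, node CKL: C={C} ∪ KL={A,G} → {A,C,G} (+1)
site 0, node BCKLS: BS={A,C} ∩ CKL={A,C,G} → {A,C} (+0)
site 1, node BS: B={G} ∪ S={T} → {G,T} (+1)
site 1, node KL: K={G} ∪ L={A} → {A,G} (+1)
site 1, node CKL: C={C} ∪ KL={A,G} → {A,C,G} (+1)
site 1, node BCKLS: BS={G,T} ∩ CKL={A,C,G} → {G} (+0)
site 2, node BS: B={A} ∪ S={C} → {A,C} (+1)
site 2, node KL: K={A} ∪ L={G} → {A,G} (+1)
site 2, node CKL: C={C} ∪ KL={A,G} → {A,C,G} (+1)
site 2, node BCKLS: BS={A,C} ∩ CKL={A,C,G} → {A,C} (+0)
per-site changes: [3, 3, 3]; total = 9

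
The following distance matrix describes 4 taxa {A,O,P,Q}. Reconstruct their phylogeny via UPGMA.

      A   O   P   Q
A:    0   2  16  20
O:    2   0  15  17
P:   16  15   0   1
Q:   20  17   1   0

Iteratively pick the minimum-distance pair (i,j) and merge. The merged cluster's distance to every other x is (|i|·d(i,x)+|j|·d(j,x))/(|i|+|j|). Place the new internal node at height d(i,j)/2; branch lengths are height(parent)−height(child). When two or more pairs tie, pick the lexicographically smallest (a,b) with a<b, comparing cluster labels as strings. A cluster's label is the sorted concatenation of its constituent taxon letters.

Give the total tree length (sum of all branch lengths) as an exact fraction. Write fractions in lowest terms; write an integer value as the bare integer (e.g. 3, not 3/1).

iteration 1: select P,Q (d=1); attach at lengths (1/2, 1/2); label the merged cluster PQ
  updated: d(A,PQ)=18, d(O,PQ)=16
iteration 2: select A,O (d=2); attach at lengths (1, 1); label the merged cluster AO
  updated: d(AO,PQ)=17
iteration 3: select AO,PQ (d=17); attach at lengths (15/2, 8); label the merged cluster AOPQ
final tree: ((A:1,O:1):15/2,(P:1/2,Q:1/2):8)
total length: 37/2

37/2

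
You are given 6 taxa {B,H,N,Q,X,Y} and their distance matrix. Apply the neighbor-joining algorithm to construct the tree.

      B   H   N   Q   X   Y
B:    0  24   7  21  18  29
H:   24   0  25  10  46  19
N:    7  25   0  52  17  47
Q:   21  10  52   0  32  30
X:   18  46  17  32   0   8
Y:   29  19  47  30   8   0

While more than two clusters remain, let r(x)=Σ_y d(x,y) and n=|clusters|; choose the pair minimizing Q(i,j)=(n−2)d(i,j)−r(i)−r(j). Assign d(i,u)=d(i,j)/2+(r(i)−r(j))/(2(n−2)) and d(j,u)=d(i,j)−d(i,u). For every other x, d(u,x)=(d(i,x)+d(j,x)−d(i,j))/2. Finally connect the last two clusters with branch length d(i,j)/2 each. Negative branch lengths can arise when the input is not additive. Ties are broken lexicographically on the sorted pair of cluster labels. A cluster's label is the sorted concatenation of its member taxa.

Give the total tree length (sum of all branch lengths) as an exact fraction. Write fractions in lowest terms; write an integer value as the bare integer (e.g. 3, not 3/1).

iteration 1: select H,Q (d=10, Q=-229); attach at lengths (19/8, 61/8); label the merged cluster HQ
  updated: d(B,HQ)=35/2, d(HQ,N)=67/2, d(HQ,X)=34, d(HQ,Y)=39/2
iteration 2: select X,Y (d=8, Q=-313/2); attach at lengths (-5/12, 101/12); label the merged cluster XY
  updated: d(B,XY)=39/2, d(HQ,XY)=91/4, d(N,XY)=28
iteration 3: select B,N (d=7, Q=-197/2); attach at lengths (-21/8, 77/8); label the merged cluster BN
  updated: d(BN,HQ)=22, d(BN,XY)=81/4
iteration 4: select BN,HQ (d=22, Q=-65); attach at lengths (39/4, 49/4); label the merged cluster BHNQ
  updated: d(BHNQ,XY)=21/2
iteration 5: select BHNQ,XY (d=21/2); attach at lengths (21/4, 21/4); label the merged cluster BHNQXY
final tree: (((B:-21/8,N:77/8):39/4,(H:19/8,Q:61/8):49/4):21/4,(X:-5/12,Y:101/12):21/4)
total length: 115/2

115/2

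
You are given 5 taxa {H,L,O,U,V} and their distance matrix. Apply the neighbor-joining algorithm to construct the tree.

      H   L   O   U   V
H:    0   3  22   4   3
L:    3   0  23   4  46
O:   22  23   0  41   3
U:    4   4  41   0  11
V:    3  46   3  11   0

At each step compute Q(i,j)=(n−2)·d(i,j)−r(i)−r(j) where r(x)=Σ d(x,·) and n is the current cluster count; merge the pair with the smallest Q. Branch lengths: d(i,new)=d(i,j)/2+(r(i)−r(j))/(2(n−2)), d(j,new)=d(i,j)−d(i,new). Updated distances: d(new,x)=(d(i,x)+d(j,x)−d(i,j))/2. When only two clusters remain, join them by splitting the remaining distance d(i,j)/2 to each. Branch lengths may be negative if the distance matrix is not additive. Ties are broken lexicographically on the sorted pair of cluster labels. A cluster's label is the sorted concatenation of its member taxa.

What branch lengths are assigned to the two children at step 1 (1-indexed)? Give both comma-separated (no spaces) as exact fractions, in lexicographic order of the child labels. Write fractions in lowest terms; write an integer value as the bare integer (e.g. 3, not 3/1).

35/6,-17/6

step 1: merge (O,V) at d=3, Q=-143; branch lengths O→35/6, V→-17/6; new cluster OV
  updated: d(H,OV)=11, d(L,OV)=33, d(OV,U)=49/2
step 2: merge (H,OV) at d=11, Q=-129/2; branch lengths H→-57/8, OV→145/8; new cluster HOV
  updated: d(HOV,L)=25/2, d(HOV,U)=35/4
step 3: merge (HOV,L) at d=25/2, Q=-101/4; branch lengths HOV→69/8, L→31/8; new cluster HLOV
  updated: d(HLOV,U)=1/8
step 4: merge (HLOV,U) at d=1/8; branch lengths HLOV→1/16, U→1/16; new cluster HLOUV
final tree: (((H:-57/8,(O:35/6,V:-17/6):145/8):69/8,L:31/8):1/16,U:1/16)
total length: 213/8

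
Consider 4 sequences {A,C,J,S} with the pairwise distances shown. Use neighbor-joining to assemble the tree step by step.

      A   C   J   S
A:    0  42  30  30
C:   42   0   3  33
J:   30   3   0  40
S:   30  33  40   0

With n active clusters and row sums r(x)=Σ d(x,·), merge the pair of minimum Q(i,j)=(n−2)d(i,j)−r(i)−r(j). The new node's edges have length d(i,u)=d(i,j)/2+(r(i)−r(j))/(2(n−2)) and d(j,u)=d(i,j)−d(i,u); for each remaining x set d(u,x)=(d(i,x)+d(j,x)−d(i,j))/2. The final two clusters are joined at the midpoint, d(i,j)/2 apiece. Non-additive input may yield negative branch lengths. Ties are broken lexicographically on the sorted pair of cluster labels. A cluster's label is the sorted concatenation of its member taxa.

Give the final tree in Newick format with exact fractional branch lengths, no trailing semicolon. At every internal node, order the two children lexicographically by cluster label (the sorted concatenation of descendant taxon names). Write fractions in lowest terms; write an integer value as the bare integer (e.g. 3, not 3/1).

(((A:59/4,S:61/4):79/4,C:11/4):1/8,J:1/8)

1. join A+S (d=30, Q=-145) ⇒ AS; edges |A|=59/4, |S|=61/4
  updated: d(AS,C)=45/2, d(AS,J)=20
2. join AS+C (d=45/2, Q=-91/2) ⇒ ACS; edges |AS|=79/4, |C|=11/4
  updated: d(ACS,J)=1/4
3. join ACS+J (d=1/4) ⇒ ACJS; edges |ACS|=1/8, |J|=1/8
final tree: (((A:59/4,S:61/4):79/4,C:11/4):1/8,J:1/8)
total length: 211/4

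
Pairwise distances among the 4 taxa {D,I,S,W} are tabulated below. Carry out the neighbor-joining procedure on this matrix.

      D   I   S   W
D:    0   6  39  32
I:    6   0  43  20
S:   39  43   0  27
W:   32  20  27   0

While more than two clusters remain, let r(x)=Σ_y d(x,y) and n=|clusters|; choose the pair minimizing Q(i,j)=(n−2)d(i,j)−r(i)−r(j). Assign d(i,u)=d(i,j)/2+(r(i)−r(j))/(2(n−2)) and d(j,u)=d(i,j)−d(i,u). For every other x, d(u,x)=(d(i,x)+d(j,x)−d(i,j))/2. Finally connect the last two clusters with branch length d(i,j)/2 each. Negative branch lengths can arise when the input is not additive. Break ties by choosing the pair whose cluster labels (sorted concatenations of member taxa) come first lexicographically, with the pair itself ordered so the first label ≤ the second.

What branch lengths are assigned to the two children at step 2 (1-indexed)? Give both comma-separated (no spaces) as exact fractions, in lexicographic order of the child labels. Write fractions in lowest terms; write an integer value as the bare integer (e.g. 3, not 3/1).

17,21

step 1: merge (D,I) at d=6, Q=-134; branch lengths D→5, I→1; new cluster DI
  updated: d(DI,S)=38, d(DI,W)=23
step 2: merge (DI,S) at d=38, Q=-88; branch lengths DI→17, S→21; new cluster DIS
  updated: d(DIS,W)=6
step 3: merge (DIS,W) at d=6; branch lengths DIS→3, W→3; new cluster DISW
final tree: (((D:5,I:1):17,S:21):3,W:3)
total length: 50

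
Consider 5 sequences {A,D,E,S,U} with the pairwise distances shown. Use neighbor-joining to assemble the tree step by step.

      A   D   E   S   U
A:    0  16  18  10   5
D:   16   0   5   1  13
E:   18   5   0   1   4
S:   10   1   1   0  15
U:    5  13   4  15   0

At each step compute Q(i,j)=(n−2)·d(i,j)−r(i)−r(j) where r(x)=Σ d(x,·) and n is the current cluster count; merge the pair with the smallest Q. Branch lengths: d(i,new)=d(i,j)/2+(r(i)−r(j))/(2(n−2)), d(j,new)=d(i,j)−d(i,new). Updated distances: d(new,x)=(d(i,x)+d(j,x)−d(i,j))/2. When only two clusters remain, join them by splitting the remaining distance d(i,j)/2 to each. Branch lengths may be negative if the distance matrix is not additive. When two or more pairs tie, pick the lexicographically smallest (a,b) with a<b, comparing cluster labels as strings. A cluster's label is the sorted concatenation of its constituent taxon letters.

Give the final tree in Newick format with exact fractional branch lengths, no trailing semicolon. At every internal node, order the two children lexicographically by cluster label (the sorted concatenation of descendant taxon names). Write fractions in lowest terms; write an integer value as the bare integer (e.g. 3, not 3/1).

((((A:9/2,U:1/2):33/4,E:1/4):9/4,D:2):-1/2,S:-1/2)

step 1: merge (A,U) at d=5, Q=-71; branch lengths A→9/2, U→1/2; new cluster AU
  updated: d(AU,D)=12, d(AU,E)=17/2, d(AU,S)=10
step 2: merge (AU,E) at d=17/2, Q=-28; branch lengths AU→33/4, E→1/4; new cluster AEU
  updated: d(AEU,D)=17/4, d(AEU,S)=5/4
step 3: merge (AEU,D) at d=17/4, Q=-13/2; branch lengths AEU→9/4, D→2; new cluster ADEU
  updated: d(ADEU,S)=-1
step 4: merge (ADEU,S) at d=-1; branch lengths ADEU→-1/2, S→-1/2; new cluster ADESU
final tree: ((((A:9/2,U:1/2):33/4,E:1/4):9/4,D:2):-1/2,S:-1/2)
total length: 67/4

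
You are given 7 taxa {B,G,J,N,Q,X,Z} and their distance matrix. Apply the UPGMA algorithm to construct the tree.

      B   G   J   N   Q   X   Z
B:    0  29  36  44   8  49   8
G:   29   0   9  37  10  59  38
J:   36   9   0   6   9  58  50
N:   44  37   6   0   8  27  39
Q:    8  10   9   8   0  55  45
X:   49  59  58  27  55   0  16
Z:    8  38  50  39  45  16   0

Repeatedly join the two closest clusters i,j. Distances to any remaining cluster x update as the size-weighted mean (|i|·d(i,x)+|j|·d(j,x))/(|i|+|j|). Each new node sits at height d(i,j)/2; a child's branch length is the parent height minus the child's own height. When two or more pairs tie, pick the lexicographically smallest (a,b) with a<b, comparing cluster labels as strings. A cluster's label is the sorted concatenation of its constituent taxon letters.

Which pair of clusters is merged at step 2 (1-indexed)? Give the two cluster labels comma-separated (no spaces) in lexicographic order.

1. join J+N (d=6) ⇒ JN; edges |J|=3, |N|=3
  updated: d(B,JN)=40, d(G,JN)=23, d(JN,Q)=17/2, d(JN,X)=85/2, d(JN,Z)=89/2
2. join B+Q (d=8) ⇒ BQ; edges |B|=4, |Q|=4
  updated: d(BQ,G)=39/2, d(BQ,JN)=97/4, d(BQ,X)=52, d(BQ,Z)=53/2
3. join X+Z (d=16) ⇒ XZ; edges |X|=8, |Z|=8
  updated: d(BQ,XZ)=157/4, d(G,XZ)=97/2, d(JN,XZ)=87/2
4. join BQ+G (d=39/2) ⇒ BGQ; edges |BQ|=23/4, |G|=39/4
  updated: d(BGQ,JN)=143/6, d(BGQ,XZ)=127/3
5. join BGQ+JN (d=143/6) ⇒ BGJNQ; edges |BGQ|=13/6, |JN|=107/12
  updated: d(BGJNQ,XZ)=214/5
6. join BGJNQ+XZ (d=214/5) ⇒ BGJNQXZ; edges |BGJNQ|=569/60, |XZ|=67/5
final tree: ((((B:4,Q:4):23/4,G:39/4):13/6,(J:3,N:3):107/12):569/60,(X:8,Z:8):67/5)
total length: 1192/15

B,Q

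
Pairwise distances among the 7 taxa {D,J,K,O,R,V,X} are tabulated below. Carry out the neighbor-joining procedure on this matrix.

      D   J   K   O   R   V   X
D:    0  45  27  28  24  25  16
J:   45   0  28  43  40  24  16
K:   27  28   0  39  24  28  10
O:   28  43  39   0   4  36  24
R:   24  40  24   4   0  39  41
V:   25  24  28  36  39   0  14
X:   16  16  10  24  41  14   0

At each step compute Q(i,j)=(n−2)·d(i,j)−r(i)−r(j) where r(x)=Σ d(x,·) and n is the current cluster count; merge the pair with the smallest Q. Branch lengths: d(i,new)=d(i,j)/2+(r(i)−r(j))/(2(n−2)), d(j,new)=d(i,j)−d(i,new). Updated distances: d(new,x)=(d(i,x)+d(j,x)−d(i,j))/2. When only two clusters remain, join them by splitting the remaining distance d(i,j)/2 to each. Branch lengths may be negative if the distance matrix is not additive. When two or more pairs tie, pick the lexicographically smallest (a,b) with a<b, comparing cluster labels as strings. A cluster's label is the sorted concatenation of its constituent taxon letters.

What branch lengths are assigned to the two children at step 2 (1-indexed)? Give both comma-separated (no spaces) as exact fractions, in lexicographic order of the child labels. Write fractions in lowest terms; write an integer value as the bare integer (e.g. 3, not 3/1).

37/4,59/4

step 1: merge (O,R) at d=4, Q=-326; branch lengths O→11/5, R→9/5; new cluster OR
  updated: d(D,OR)=24, d(J,OR)=79/2, d(K,OR)=59/2, d(OR,V)=71/2, d(OR,X)=61/2
step 2: merge (D,OR) at d=24, Q=-200; branch lengths D→37/4, OR→59/4; new cluster DOR
  updated: d(DOR,J)=121/4, d(DOR,K)=65/4, d(DOR,V)=73/4, d(DOR,X)=45/4
step 3: merge (J,V) at d=24, Q=-221/2; branch lengths J→43/3, V→29/3; new cluster JV
  updated: d(DOR,JV)=49/4, d(JV,K)=16, d(JV,X)=3
step 4: merge (DOR,K) at d=65/4, Q=-99/2; branch lengths DOR→15/2, K→35/4; new cluster DKOR
  updated: d(DKOR,JV)=6, d(DKOR,X)=5/2
step 5: merge (DKOR,JV) at d=6, Q=-23/2; branch lengths DKOR→11/4, JV→13/4; new cluster DJKORV
  updated: d(DJKORV,X)=-1/4
step 6: merge (DJKORV,X) at d=-1/4; branch lengths DJKORV→-1/8, X→-1/8; new cluster DJKORVX
final tree: ((((D:37/4,(O:11/5,R:9/5):59/4):15/2,K:35/4):11/4,(J:43/3,V:29/3):13/4):-1/8,X:-1/8)
total length: 74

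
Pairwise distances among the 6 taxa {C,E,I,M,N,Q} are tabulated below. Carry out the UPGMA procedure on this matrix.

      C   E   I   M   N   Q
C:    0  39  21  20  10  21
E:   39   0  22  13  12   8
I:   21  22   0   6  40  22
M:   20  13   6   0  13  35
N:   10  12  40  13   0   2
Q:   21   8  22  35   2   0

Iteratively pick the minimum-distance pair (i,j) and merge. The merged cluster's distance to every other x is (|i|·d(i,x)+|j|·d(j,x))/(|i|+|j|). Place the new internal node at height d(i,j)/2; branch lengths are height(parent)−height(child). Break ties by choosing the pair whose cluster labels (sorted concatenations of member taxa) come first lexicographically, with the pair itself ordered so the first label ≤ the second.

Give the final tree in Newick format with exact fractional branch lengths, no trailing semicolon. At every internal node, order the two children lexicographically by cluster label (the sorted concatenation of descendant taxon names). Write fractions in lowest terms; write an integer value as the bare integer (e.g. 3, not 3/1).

step 1: merge (N,Q) at d=2; branch lengths N→1, Q→1; new cluster NQ
  updated: d(C,NQ)=31/2, d(E,NQ)=10, d(I,NQ)=31, d(M,NQ)=24
step 2: merge (I,M) at d=6; branch lengths I→3, M→3; new cluster IM
  updated: d(C,IM)=41/2, d(E,IM)=35/2, d(IM,NQ)=55/2
step 3: merge (E,NQ) at d=10; branch lengths E→5, NQ→4; new cluster ENQ
  updated: d(C,ENQ)=70/3, d(ENQ,IM)=145/6
step 4: merge (C,IM) at d=41/2; branch lengths C→41/4, IM→29/4; new cluster CIM
  updated: d(CIM,ENQ)=215/9
step 5: merge (CIM,ENQ) at d=215/9; branch lengths CIM→61/36, ENQ→125/18; new cluster CEIMNQ
final tree: ((C:41/4,(I:3,M:3):29/4):61/36,(E:5,(N:1,Q:1):4):125/18)
total length: 1553/36

((C:41/4,(I:3,M:3):29/4):61/36,(E:5,(N:1,Q:1):4):125/18)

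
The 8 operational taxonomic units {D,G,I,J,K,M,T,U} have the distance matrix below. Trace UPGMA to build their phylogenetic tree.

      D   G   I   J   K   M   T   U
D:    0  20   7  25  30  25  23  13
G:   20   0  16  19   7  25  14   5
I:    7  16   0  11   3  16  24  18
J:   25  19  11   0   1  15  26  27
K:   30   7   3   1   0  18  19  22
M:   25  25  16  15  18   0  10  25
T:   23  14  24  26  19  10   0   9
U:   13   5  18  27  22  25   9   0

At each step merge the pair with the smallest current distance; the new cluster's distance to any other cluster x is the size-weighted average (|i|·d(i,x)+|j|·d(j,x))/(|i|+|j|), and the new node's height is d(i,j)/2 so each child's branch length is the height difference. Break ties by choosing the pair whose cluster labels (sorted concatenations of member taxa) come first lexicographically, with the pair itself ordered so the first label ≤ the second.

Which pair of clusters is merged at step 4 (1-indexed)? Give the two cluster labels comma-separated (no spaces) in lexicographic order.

step 1: merge (J,K) at d=1; branch lengths J→1/2, K→1/2; new cluster JK
  updated: d(D,JK)=55/2, d(G,JK)=13, d(I,JK)=7, d(JK,M)=33/2, d(JK,T)=45/2, d(JK,U)=49/2
step 2: merge (G,U) at d=5; branch lengths G→5/2, U→5/2; new cluster GU
  updated: d(D,GU)=33/2, d(GU,I)=17, d(GU,JK)=75/4, d(GU,M)=25, d(GU,T)=23/2
step 3: merge (D,I) at d=7; branch lengths D→7/2, I→7/2; new cluster DI
  updated: d(DI,GU)=67/4, d(DI,JK)=69/4, d(DI,M)=41/2, d(DI,T)=47/2
step 4: merge (M,T) at d=10; branch lengths M→5, T→5; new cluster MT
  updated: d(DI,MT)=22, d(GU,MT)=73/4, d(JK,MT)=39/2
step 5: merge (DI,GU) at d=67/4; branch lengths DI→39/8, GU→47/8; new cluster DGIU
  updated: d(DGIU,JK)=18, d(DGIU,MT)=161/8
step 6: merge (DGIU,JK) at d=18; branch lengths DGIU→5/8, JK→17/2; new cluster DGIJKU
  updated: d(DGIJKU,MT)=239/12
step 7: merge (DGIJKU,MT) at d=239/12; branch lengths DGIJKU→23/24, MT→119/24; new cluster DGIJKMTU
final tree: ((((D:7/2,I:7/2):39/8,(G:5/2,U:5/2):47/8):5/8,(J:1/2,K:1/2):17/2):23/24,(M:5,T:5):119/24)
total length: 1171/24

M,T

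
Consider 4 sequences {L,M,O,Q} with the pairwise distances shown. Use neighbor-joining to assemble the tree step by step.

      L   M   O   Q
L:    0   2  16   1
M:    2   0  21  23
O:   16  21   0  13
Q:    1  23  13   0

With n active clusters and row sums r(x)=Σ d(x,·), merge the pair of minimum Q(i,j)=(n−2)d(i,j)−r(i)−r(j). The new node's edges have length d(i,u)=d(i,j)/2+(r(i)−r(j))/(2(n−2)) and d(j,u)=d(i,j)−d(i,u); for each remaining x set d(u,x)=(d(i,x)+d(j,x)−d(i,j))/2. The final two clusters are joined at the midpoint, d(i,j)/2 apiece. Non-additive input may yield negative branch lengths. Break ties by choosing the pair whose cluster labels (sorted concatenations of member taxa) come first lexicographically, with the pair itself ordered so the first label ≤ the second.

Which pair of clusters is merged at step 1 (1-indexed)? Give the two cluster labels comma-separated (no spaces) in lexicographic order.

L,M

step 1: merge (L,M) at d=2, Q=-61; branch lengths L→-23/4, M→31/4; new cluster LM
  updated: d(LM,O)=35/2, d(LM,Q)=11
step 2: merge (LM,O) at d=35/2, Q=-83/2; branch lengths LM→31/4, O→39/4; new cluster LMO
  updated: d(LMO,Q)=13/4
step 3: merge (LMO,Q) at d=13/4; branch lengths LMO→13/8, Q→13/8; new cluster LMOQ
final tree: (((L:-23/4,M:31/4):31/4,O:39/4):13/8,Q:13/8)
total length: 91/4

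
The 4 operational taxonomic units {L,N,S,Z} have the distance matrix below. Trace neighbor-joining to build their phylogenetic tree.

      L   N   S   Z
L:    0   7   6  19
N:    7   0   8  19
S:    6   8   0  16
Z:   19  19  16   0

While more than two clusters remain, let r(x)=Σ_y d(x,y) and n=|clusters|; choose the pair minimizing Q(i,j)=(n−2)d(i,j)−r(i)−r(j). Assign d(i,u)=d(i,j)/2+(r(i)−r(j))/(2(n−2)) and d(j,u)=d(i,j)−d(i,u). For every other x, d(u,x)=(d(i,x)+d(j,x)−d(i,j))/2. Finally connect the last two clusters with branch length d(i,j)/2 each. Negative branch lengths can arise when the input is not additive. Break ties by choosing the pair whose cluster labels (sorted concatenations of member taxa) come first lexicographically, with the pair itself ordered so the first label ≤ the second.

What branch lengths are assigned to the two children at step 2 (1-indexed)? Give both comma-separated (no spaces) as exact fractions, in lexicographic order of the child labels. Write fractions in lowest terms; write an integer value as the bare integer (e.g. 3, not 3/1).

step 1: merge (L,N) at d=7, Q=-52; branch lengths L→3, N→4; new cluster LN
  updated: d(LN,S)=7/2, d(LN,Z)=31/2
step 2: merge (LN,S) at d=7/2, Q=-35; branch lengths LN→3/2, S→2; new cluster LNS
  updated: d(LNS,Z)=14
step 3: merge (LNS,Z) at d=14; branch lengths LNS→7, Z→7; new cluster LNSZ
final tree: (((L:3,N:4):3/2,S:2):7,Z:7)
total length: 49/2

3/2,2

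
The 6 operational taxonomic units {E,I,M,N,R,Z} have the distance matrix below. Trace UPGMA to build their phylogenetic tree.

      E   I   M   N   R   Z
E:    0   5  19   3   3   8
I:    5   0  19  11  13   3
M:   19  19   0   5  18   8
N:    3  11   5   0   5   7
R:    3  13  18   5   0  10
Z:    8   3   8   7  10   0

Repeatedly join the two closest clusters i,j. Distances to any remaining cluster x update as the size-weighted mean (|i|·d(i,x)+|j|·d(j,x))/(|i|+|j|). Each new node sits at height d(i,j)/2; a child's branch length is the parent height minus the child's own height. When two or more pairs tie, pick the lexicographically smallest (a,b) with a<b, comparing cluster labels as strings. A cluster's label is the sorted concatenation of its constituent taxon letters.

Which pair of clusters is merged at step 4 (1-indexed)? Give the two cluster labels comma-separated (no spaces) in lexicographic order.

iteration 1: select E,N (d=3); attach at lengths (3/2, 3/2); label the merged cluster EN
  updated: d(EN,I)=8, d(EN,M)=12, d(EN,R)=4, d(EN,Z)=15/2
iteration 2: select I,Z (d=3); attach at lengths (3/2, 3/2); label the merged cluster IZ
  updated: d(EN,IZ)=31/4, d(IZ,M)=27/2, d(IZ,R)=23/2
iteration 3: select EN,R (d=4); attach at lengths (1/2, 2); label the merged cluster ENR
  updated: d(ENR,IZ)=9, d(ENR,M)=14
iteration 4: select ENR,IZ (d=9); attach at lengths (5/2, 3); label the merged cluster EINRZ
  updated: d(EINRZ,M)=69/5
iteration 5: select EINRZ,M (d=69/5); attach at lengths (12/5, 69/10); label the merged cluster EIMNRZ
final tree: ((((E:3/2,N:3/2):1/2,R:2):5/2,(I:3/2,Z:3/2):3):12/5,M:69/10)
total length: 233/10

ENR,IZ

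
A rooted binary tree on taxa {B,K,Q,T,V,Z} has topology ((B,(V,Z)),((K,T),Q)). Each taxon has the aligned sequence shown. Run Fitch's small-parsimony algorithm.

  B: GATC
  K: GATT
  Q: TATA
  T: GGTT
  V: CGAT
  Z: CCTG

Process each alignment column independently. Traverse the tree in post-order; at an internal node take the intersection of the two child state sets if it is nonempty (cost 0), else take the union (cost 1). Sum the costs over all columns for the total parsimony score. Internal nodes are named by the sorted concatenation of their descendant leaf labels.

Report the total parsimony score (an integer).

VZ@0: {C} ∩ {C} = {C} (intersection, +0)
BVZ@0: {G} ∪ {C} = {C,G} (union, +1)
KT@0: {G} ∩ {G} = {G} (intersection, +0)
KQT@0: {G} ∪ {T} = {G,T} (union, +1)
BKQTVZ@0: {C,G} ∩ {G,T} = {G} (intersection, +0)
VZ@1: {G} ∪ {C} = {C,G} (union, +1)
BVZ@1: {A} ∪ {C,G} = {A,C,G} (union, +1)
KT@1: {A} ∪ {G} = {A,G} (union, +1)
KQT@1: {A,G} ∩ {A} = {A} (intersection, +0)
BKQTVZ@1: {A,C,G} ∩ {A} = {A} (intersection, +0)
VZ@2: {A} ∪ {T} = {A,T} (union, +1)
BVZ@2: {T} ∩ {A,T} = {T} (intersection, +0)
KT@2: {T} ∩ {T} = {T} (intersection, +0)
KQT@2: {T} ∩ {T} = {T} (intersection, +0)
BKQTVZ@2: {T} ∩ {T} = {T} (intersection, +0)
VZ@3: {T} ∪ {G} = {G,T} (union, +1)
BVZ@3: {C} ∪ {G,T} = {C,G,T} (union, +1)
KT@3: {T} ∩ {T} = {T} (intersection, +0)
KQT@3: {T} ∪ {A} = {A,T} (union, +1)
BKQTVZ@3: {C,G,T} ∩ {A,T} = {T} (intersection, +0)
per-site changes: [2, 3, 1, 3]; total = 9

9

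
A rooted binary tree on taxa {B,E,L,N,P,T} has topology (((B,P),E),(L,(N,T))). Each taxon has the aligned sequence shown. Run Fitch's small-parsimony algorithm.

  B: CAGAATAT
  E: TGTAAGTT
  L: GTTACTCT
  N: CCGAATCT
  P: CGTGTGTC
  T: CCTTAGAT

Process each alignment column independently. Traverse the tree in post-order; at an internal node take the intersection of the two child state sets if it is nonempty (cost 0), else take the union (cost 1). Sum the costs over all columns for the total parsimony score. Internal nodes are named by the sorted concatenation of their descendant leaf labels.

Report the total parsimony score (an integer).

[col 0] BP: children B:{C}, P:{C} ∩→ {C}; cost 0
[col 0] BEP: children BP:{C}, E:{T} ∪→ {C,T}; cost 1
[col 0] NT: children N:{C}, T:{C} ∩→ {C}; cost 0
[col 0] LNT: children L:{G}, NT:{C} ∪→ {C,G}; cost 1
[col 0] BELNPT: children BEP:{C,T}, LNT:{C,G} ∩→ {C}; cost 0
[col 1] BP: children B:{A}, P:{G} ∪→ {A,G}; cost 1
[col 1] BEP: children BP:{A,G}, E:{G} ∩→ {G}; cost 0
[col 1] NT: children N:{C}, T:{C} ∩→ {C}; cost 0
[col 1] LNT: children L:{T}, NT:{C} ∪→ {C,T}; cost 1
[col 1] BELNPT: children BEP:{G}, LNT:{C,T} ∪→ {C,G,T}; cost 1
[col 2] BP: children B:{G}, P:{T} ∪→ {G,T}; cost 1
[col 2] BEP: children BP:{G,T}, E:{T} ∩→ {T}; cost 0
[col 2] NT: children N:{G}, T:{T} ∪→ {G,T}; cost 1
[col 2] LNT: children L:{T}, NT:{G,T} ∩→ {T}; cost 0
[col 2] BELNPT: children BEP:{T}, LNT:{T} ∩→ {T}; cost 0
[col 3] BP: children B:{A}, P:{G} ∪→ {A,G}; cost 1
[col 3] BEP: children BP:{A,G}, E:{A} ∩→ {A}; cost 0
[col 3] NT: children N:{A}, T:{T} ∪→ {A,T}; cost 1
[col 3] LNT: children L:{A}, NT:{A,T} ∩→ {A}; cost 0
[col 3] BELNPT: children BEP:{A}, LNT:{A} ∩→ {A}; cost 0
[col 4] BP: children B:{A}, P:{T} ∪→ {A,T}; cost 1
[col 4] BEP: children BP:{A,T}, E:{A} ∩→ {A}; cost 0
[col 4] NT: children N:{A}, T:{A} ∩→ {A}; cost 0
[col 4] LNT: children L:{C}, NT:{A} ∪→ {A,C}; cost 1
[col 4] BELNPT: children BEP:{A}, LNT:{A,C} ∩→ {A}; cost 0
[col 5] BP: children B:{T}, P:{G} ∪→ {G,T}; cost 1
[col 5] BEP: children BP:{G,T}, E:{G} ∩→ {G}; cost 0
[col 5] NT: children N:{T}, T:{G} ∪→ {G,T}; cost 1
[col 5] LNT: children L:{T}, NT:{G,T} ∩→ {T}; cost 0
[col 5] BELNPT: children BEP:{G}, LNT:{T} ∪→ {G,T}; cost 1
[col 6] BP: children B:{A}, P:{T} ∪→ {A,T}; cost 1
[col 6] BEP: children BP:{A,T}, E:{T} ∩→ {T}; cost 0
[col 6] NT: children N:{C}, T:{A} ∪→ {A,C}; cost 1
[col 6] LNT: children L:{C}, NT:{A,C} ∩→ {C}; cost 0
[col 6] BELNPT: children BEP:{T}, LNT:{C} ∪→ {C,T}; cost 1
[col 7] BP: children B:{T}, P:{C} ∪→ {C,T}; cost 1
[col 7] BEP: children BP:{C,T}, E:{T} ∩→ {T}; cost 0
[col 7] NT: children N:{T}, T:{T} ∩→ {T}; cost 0
[col 7] LNT: children L:{T}, NT:{T} ∩→ {T}; cost 0
[col 7] BELNPT: children BEP:{T}, LNT:{T} ∩→ {T}; cost 0
per-site changes: [2, 3, 2, 2, 2, 3, 3, 1]; total = 18

18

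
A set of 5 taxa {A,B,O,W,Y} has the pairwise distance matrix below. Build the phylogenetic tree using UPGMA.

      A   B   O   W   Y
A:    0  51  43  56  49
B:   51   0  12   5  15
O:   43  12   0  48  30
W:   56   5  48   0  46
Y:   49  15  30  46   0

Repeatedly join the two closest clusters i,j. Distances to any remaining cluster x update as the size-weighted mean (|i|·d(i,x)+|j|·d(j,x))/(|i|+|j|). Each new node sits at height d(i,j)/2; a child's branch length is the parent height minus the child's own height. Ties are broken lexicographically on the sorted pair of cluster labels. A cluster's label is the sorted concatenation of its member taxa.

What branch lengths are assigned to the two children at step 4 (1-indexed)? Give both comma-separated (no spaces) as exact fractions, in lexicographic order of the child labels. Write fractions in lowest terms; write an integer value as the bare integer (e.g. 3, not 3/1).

iteration 1: select B,W (d=5); attach at lengths (5/2, 5/2); label the merged cluster BW
  updated: d(A,BW)=107/2, d(BW,O)=30, d(BW,Y)=61/2
iteration 2: select BW,O (d=30); attach at lengths (25/2, 15); label the merged cluster BOW
  updated: d(A,BOW)=50, d(BOW,Y)=91/3
iteration 3: select BOW,Y (d=91/3); attach at lengths (1/6, 91/6); label the merged cluster BOWY
  updated: d(A,BOWY)=199/4
iteration 4: select A,BOWY (d=199/4); attach at lengths (199/8, 233/24); label the merged cluster ABOWY
final tree: (A:199/8,(((B:5/2,W:5/2):25/2,O:15):1/6,Y:91/6):233/24)
total length: 989/12

199/8,233/24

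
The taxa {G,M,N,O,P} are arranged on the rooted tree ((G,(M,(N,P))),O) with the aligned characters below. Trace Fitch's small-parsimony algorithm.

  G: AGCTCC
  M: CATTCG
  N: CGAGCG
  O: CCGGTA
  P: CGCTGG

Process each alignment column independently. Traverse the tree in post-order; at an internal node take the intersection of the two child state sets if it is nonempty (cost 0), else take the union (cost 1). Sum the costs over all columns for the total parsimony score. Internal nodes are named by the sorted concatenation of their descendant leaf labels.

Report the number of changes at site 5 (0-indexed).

[col 0] NP: children N:{C}, P:{C} ∩→ {C}; cost 0
[col 0] MNP: children M:{C}, NP:{C} ∩→ {C}; cost 0
[col 0] GMNP: children G:{A}, MNP:{C} ∪→ {A,C}; cost 1
[col 0] GMNOP: children GMNP:{A,C}, O:{C} ∩→ {C}; cost 0
[col 1] NP: children N:{G}, P:{G} ∩→ {G}; cost 0
[col 1] MNP: children M:{A}, NP:{G} ∪→ {A,G}; cost 1
[col 1] GMNP: children G:{G}, MNP:{A,G} ∩→ {G}; cost 0
[col 1] GMNOP: children GMNP:{G}, O:{C} ∪→ {C,G}; cost 1
[col 2] NP: children N:{A}, P:{C} ∪→ {A,C}; cost 1
[col 2] MNP: children M:{T}, NP:{A,C} ∪→ {A,C,T}; cost 1
[col 2] GMNP: children G:{C}, MNP:{A,C,T} ∩→ {C}; cost 0
[col 2] GMNOP: children GMNP:{C}, O:{G} ∪→ {C,G}; cost 1
[col 3] NP: children N:{G}, P:{T} ∪→ {G,T}; cost 1
[col 3] MNP: children M:{T}, NP:{G,T} ∩→ {T}; cost 0
[col 3] GMNP: children G:{T}, MNP:{T} ∩→ {T}; cost 0
[col 3] GMNOP: children GMNP:{T}, O:{G} ∪→ {G,T}; cost 1
[col 4] NP: children N:{C}, P:{G} ∪→ {C,G}; cost 1
[col 4] MNP: children M:{C}, NP:{C,G} ∩→ {C}; cost 0
[col 4] GMNP: children G:{C}, MNP:{C} ∩→ {C}; cost 0
[col 4] GMNOP: children GMNP:{C}, O:{T} ∪→ {C,T}; cost 1
[col 5] NP: children N:{G}, P:{G} ∩→ {G}; cost 0
[col 5] MNP: children M:{G}, NP:{G} ∩→ {G}; cost 0
[col 5] GMNP: children G:{C}, MNP:{G} ∪→ {C,G}; cost 1
[col 5] GMNOP: children GMNP:{C,G}, O:{A} ∪→ {A,C,G}; cost 1
per-site changes: [1, 2, 3, 2, 2, 2]; total = 12

2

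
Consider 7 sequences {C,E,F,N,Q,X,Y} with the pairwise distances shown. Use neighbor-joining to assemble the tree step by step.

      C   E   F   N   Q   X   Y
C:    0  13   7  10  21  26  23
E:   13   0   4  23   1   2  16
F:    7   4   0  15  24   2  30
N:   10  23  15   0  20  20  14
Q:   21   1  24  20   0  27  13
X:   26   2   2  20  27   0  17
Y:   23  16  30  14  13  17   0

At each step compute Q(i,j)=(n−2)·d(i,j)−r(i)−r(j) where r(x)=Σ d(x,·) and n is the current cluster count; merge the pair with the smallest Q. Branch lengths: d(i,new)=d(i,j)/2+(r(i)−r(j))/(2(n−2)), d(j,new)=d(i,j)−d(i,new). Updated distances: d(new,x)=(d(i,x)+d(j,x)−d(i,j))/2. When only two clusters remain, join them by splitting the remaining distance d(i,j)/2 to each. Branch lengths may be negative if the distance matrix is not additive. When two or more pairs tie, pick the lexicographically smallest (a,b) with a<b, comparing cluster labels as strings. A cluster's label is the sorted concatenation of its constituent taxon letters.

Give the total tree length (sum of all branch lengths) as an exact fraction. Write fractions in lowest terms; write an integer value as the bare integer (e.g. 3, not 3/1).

step 1: merge (F,X) at d=2, Q=-166; branch lengths F→-1/5, X→11/5; new cluster FX
  updated: d(C,FX)=31/2, d(E,FX)=2, d(FX,N)=33/2, d(FX,Q)=49/2, d(FX,Y)=45/2
step 2: merge (E,Q) at d=1, Q=-261/2; branch lengths E→-41/16, Q→57/16; new cluster EQ
  updated: d(C,EQ)=33/2, d(EQ,FX)=51/4, d(EQ,N)=21, d(EQ,Y)=14
step 3: merge (C,N) at d=10, Q=-193/2; branch lengths C→67/12, N→53/12; new cluster CN
  updated: d(CN,EQ)=55/4, d(CN,FX)=11, d(CN,Y)=27/2
step 4: merge (CN,FX) at d=11, Q=-125/2; branch lengths CN→7/2, FX→15/2; new cluster CFNX
  updated: d(CFNX,EQ)=31/4, d(CFNX,Y)=25/2
step 5: merge (CFNX,EQ) at d=31/4, Q=-137/4; branch lengths CFNX→25/8, EQ→37/8; new cluster CEFNQX
  updated: d(CEFNQX,Y)=75/8
step 6: merge (CEFNQX,Y) at d=75/8; branch lengths CEFNQX→75/16, Y→75/16; new cluster CEFNQXY
final tree: ((((C:67/12,N:53/12):7/2,(F:-1/5,X:11/5):15/2):25/8,(E:-41/16,Q:57/16):37/8):75/16,Y:75/16)
total length: 329/8

329/8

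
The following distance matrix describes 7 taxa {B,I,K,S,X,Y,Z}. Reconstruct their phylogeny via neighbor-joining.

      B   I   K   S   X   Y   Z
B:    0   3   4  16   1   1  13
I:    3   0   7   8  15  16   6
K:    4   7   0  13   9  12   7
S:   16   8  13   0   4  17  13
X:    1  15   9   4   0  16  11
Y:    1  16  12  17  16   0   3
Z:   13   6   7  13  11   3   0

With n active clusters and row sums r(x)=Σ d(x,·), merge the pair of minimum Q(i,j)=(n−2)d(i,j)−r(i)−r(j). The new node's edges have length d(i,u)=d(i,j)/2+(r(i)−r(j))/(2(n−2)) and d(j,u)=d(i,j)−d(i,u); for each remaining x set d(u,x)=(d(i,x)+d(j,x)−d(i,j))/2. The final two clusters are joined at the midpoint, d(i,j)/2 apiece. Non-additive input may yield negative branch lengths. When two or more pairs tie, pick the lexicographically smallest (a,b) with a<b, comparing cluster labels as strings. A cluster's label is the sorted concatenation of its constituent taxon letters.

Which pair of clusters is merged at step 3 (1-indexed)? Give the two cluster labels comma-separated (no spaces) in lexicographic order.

step 1: merge (S,X) at d=4, Q=-107; branch lengths S→7/2, X→1/2; new cluster SX
  updated: d(B,SX)=13/2, d(I,SX)=19/2, d(K,SX)=9, d(SX,Y)=29/2, d(SX,Z)=10
step 2: merge (Y,Z) at d=3, Q=-147/2; branch lengths Y→39/16, Z→9/16; new cluster YZ
  updated: d(B,YZ)=11/2, d(I,YZ)=19/2, d(K,YZ)=8, d(SX,YZ)=43/4
step 3: merge (B,I) at d=3, Q=-39; branch lengths B→-1/6, I→19/6; new cluster BI
  updated: d(BI,K)=4, d(BI,SX)=13/2, d(BI,YZ)=6
step 4: merge (BI,SX) at d=13/2, Q=-119/4; branch lengths BI→13/16, SX→91/16; new cluster BISX
  updated: d(BISX,K)=13/4, d(BISX,YZ)=41/8
step 5: merge (BISX,K) at d=13/4, Q=-131/8; branch lengths BISX→3/16, K→49/16; new cluster BIKSX
  updated: d(BIKSX,YZ)=79/16
step 6: merge (BIKSX,YZ) at d=79/16; branch lengths BIKSX→79/32, YZ→79/32; new cluster BIKSXYZ
final tree: ((((B:-1/6,I:19/6):13/16,(S:7/2,X:1/2):91/16):3/16,K:49/16):79/32,(Y:39/16,Z:9/16):79/32)
total length: 395/16

B,I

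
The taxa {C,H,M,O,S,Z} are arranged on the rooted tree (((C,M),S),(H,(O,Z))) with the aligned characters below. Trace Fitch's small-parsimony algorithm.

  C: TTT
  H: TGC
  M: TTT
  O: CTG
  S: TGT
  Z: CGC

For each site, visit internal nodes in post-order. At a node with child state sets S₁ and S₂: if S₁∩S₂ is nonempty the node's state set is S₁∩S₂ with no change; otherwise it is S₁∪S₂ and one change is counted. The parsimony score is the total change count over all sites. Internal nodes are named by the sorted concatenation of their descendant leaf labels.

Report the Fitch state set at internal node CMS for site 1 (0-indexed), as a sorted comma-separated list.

[col 0] CM: children C:{T}, M:{T} ∩→ {T}; cost 0
[col 0] CMS: children CM:{T}, S:{T} ∩→ {T}; cost 0
[col 0] OZ: children O:{C}, Z:{C} ∩→ {C}; cost 0
[col 0] HOZ: children H:{T}, OZ:{C} ∪→ {C,T}; cost 1
[col 0] CHMOSZ: children CMS:{T}, HOZ:{C,T} ∩→ {T}; cost 0
[col 1] CM: children C:{T}, M:{T} ∩→ {T}; cost 0
[col 1] CMS: children CM:{T}, S:{G} ∪→ {G,T}; cost 1
[col 1] OZ: children O:{T}, Z:{G} ∪→ {G,T}; cost 1
[col 1] HOZ: children H:{G}, OZ:{G,T} ∩→ {G}; cost 0
[col 1] CHMOSZ: children CMS:{G,T}, HOZ:{G} ∩→ {G}; cost 0
[col 2] CM: children C:{T}, M:{T} ∩→ {T}; cost 0
[col 2] CMS: children CM:{T}, S:{T} ∩→ {T}; cost 0
[col 2] OZ: children O:{G}, Z:{C} ∪→ {C,G}; cost 1
[col 2] HOZ: children H:{C}, OZ:{C,G} ∩→ {C}; cost 0
[col 2] CHMOSZ: children CMS:{T}, HOZ:{C} ∪→ {C,T}; cost 1
per-site changes: [1, 2, 2]; total = 5

G,T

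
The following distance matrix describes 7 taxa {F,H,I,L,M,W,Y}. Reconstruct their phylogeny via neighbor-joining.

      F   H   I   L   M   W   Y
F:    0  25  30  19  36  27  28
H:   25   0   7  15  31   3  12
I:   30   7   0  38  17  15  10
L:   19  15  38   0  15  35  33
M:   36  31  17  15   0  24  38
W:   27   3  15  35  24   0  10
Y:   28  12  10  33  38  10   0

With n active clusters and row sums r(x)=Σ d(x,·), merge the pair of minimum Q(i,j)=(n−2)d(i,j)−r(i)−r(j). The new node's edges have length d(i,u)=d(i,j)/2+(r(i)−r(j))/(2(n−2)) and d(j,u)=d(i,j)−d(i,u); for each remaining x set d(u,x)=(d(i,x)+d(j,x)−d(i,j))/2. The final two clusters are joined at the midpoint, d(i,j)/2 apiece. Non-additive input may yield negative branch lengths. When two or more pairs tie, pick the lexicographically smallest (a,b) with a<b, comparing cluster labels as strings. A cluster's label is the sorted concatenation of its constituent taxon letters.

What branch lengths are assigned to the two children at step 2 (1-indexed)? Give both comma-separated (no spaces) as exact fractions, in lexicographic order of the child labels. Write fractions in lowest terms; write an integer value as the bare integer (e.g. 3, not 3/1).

209/16,111/16

1. join L+M (d=15, Q=-241) ⇒ LM; edges |L|=69/10, |M|=81/10
  updated: d(F,LM)=20, d(H,LM)=31/2, d(I,LM)=20, d(LM,W)=22, d(LM,Y)=28
2. join F+LM (d=20, Q=-311/2) ⇒ FLM; edges |F|=209/16, |LM|=111/16
  updated: d(FLM,H)=41/4, d(FLM,I)=15, d(FLM,W)=29/2, d(FLM,Y)=18
3. join I+Y (d=10, Q=-67) ⇒ IY; edges |I|=9/2, |Y|=11/2
  updated: d(FLM,IY)=23/2, d(H,IY)=9/2, d(IY,W)=15/2
4. join FLM+IY (d=23/2, Q=-147/4) ⇒ FILMY; edges |FLM|=143/16, |IY|=41/16
  updated: d(FILMY,H)=13/8, d(FILMY,W)=21/4
5. join FILMY+H (d=13/8, Q=-79/8) ⇒ FHILMY; edges |FILMY|=31/16, |H|=-5/16
  updated: d(FHILMY,W)=53/16
6. join FHILMY+W (d=53/16) ⇒ FHILMWY; edges |FHILMY|=53/32, |W|=53/32
final tree: ((((F:209/16,(L:69/10,M:81/10):111/16):143/16,(I:9/2,Y:11/2):41/16):31/16,H:-5/16):53/32,W:53/32)
total length: 983/16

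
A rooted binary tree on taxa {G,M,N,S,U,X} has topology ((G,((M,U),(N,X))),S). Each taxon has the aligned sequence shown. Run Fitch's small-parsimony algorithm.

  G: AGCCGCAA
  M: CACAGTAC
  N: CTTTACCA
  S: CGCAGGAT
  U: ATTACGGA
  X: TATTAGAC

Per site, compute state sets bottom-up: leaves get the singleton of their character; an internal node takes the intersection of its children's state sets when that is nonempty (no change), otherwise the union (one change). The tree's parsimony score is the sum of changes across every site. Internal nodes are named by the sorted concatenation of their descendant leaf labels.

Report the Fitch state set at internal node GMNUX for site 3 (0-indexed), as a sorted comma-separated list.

A,C,T

[col 0] MU: children M:{C}, U:{A} ∪→ {A,C}; cost 1
[col 0] NX: children N:{C}, X:{T} ∪→ {C,T}; cost 1
[col 0] MNUX: children MU:{A,C}, NX:{C,T} ∩→ {C}; cost 0
[col 0] GMNUX: children G:{A}, MNUX:{C} ∪→ {A,C}; cost 1
[col 0] GMNSUX: children GMNUX:{A,C}, S:{C} ∩→ {C}; cost 0
[col 1] MU: children M:{A}, U:{T} ∪→ {A,T}; cost 1
[col 1] NX: children N:{T}, X:{A} ∪→ {A,T}; cost 1
[col 1] MNUX: children MU:{A,T}, NX:{A,T} ∩→ {A,T}; cost 0
[col 1] GMNUX: children G:{G}, MNUX:{A,T} ∪→ {A,G,T}; cost 1
[col 1] GMNSUX: children GMNUX:{A,G,T}, S:{G} ∩→ {G}; cost 0
[col 2] MU: children M:{C}, U:{T} ∪→ {C,T}; cost 1
[col 2] NX: children N:{T}, X:{T} ∩→ {T}; cost 0
[col 2] MNUX: children MU:{C,T}, NX:{T} ∩→ {T}; cost 0
[col 2] GMNUX: children G:{C}, MNUX:{T} ∪→ {C,T}; cost 1
[col 2] GMNSUX: children GMNUX:{C,T}, S:{C} ∩→ {C}; cost 0
[col 3] MU: children M:{A}, U:{A} ∩→ {A}; cost 0
[col 3] NX: children N:{T}, X:{T} ∩→ {T}; cost 0
[col 3] MNUX: children MU:{A}, NX:{T} ∪→ {A,T}; cost 1
[col 3] GMNUX: children G:{C}, MNUX:{A,T} ∪→ {A,C,T}; cost 1
[col 3] GMNSUX: children GMNUX:{A,C,T}, S:{A} ∩→ {A}; cost 0
[col 4] MU: children M:{G}, U:{C} ∪→ {C,G}; cost 1
[col 4] NX: children N:{A}, X:{A} ∩→ {A}; cost 0
[col 4] MNUX: children MU:{C,G}, NX:{A} ∪→ {A,C,G}; cost 1
[col 4] GMNUX: children G:{G}, MNUX:{A,C,G} ∩→ {G}; cost 0
[col 4] GMNSUX: children GMNUX:{G}, S:{G} ∩→ {G}; cost 0
[col 5] MU: children M:{T}, U:{G} ∪→ {G,T}; cost 1
[col 5] NX: children N:{C}, X:{G} ∪→ {C,G}; cost 1
[col 5] MNUX: children MU:{G,T}, NX:{C,G} ∩→ {G}; cost 0
[col 5] GMNUX: children G:{C}, MNUX:{G} ∪→ {C,G}; cost 1
[col 5] GMNSUX: children GMNUX:{C,G}, S:{G} ∩→ {G}; cost 0
[col 6] MU: children M:{A}, U:{G} ∪→ {A,G}; cost 1
[col 6] NX: children N:{C}, X:{A} ∪→ {A,C}; cost 1
[col 6] MNUX: children MU:{A,G}, NX:{A,C} ∩→ {A}; cost 0
[col 6] GMNUX: children G:{A}, MNUX:{A} ∩→ {A}; cost 0
[col 6] GMNSUX: children GMNUX:{A}, S:{A} ∩→ {A}; cost 0
[col 7] MU: children M:{C}, U:{A} ∪→ {A,C}; cost 1
[col 7] NX: children N:{A}, X:{C} ∪→ {A,C}; cost 1
[col 7] MNUX: children MU:{A,C}, NX:{A,C} ∩→ {A,C}; cost 0
[col 7] GMNUX: children G:{A}, MNUX:{A,C} ∩→ {A}; cost 0
[col 7] GMNSUX: children GMNUX:{A}, S:{T} ∪→ {A,T}; cost 1
per-site changes: [3, 3, 2, 2, 2, 3, 2, 3]; total = 20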